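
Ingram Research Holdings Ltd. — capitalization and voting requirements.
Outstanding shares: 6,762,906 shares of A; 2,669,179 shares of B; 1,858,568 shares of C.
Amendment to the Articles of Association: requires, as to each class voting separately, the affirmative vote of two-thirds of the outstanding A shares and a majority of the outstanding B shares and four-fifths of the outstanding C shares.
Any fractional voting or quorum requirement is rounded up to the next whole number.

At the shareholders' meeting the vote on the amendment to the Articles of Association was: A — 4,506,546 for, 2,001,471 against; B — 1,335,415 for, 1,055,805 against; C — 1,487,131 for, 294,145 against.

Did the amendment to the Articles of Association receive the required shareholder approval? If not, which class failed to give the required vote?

Not approved — the A shares did not give the required vote.

A: 2/3 of 6762906 = 4508604; 4,508,604 required, 4,506,546 in favor — not approved.
B: a majority of 2669179 is 1334590; 1,334,590 required, 1,335,415 in favor — approved.
C: 4/5 of 1858568 = 1486854.40, rounded up to 1486855; 1,486,855 required, 1,487,131 in favor — approved.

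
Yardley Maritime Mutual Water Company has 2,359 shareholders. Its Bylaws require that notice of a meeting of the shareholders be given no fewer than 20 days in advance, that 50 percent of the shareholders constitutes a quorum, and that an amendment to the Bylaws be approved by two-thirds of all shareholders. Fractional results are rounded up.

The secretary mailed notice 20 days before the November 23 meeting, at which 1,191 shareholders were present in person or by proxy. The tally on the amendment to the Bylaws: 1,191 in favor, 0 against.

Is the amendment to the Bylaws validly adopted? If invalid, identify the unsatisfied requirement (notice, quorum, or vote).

Invalid — vote requirement not satisfied.

Notice: 20 days given; 20 required. Satisfied.
Quorum: 50% of 2,359 = 1,179.50, rounded up to 1,180; 1,191 present. Satisfied.
Vote: requires two-thirds of all shareholders (2,359); 2/3 of 2359 = 1572.67, rounded up to 1573, so 1,573 needed; 1,191 in favor. Not satisfied.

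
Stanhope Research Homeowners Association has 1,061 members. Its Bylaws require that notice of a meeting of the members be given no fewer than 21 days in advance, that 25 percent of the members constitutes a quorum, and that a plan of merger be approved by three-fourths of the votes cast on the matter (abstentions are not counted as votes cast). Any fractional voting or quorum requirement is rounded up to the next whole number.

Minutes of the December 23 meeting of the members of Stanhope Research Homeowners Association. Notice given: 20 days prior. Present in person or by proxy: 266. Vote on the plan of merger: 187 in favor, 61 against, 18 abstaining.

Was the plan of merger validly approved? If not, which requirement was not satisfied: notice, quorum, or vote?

Invalid — notice requirement not satisfied.

Notice: 20 days given; 21 required. Not satisfied.
Quorum: 25% of 1,061 = 265.25, rounded up to 266; 266 present. Satisfied.
Vote: requires three-fourths of the votes cast (266 − 18 abstaining = 248); 3/4 of 248 = 186, so 186 needed; 187 in favor. Satisfied.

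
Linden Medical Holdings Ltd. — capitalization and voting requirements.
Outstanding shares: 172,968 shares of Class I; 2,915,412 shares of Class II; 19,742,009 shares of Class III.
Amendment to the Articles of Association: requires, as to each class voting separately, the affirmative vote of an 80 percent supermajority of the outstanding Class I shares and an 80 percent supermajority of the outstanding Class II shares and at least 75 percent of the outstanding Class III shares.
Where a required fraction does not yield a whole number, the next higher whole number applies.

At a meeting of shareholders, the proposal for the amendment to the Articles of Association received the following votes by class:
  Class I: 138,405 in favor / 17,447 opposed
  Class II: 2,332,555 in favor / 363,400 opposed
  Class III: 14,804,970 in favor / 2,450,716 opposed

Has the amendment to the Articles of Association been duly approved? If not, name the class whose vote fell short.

Class I: 4/5 of 172968 = 138374.40, rounded up to 138375; 138,375 required, 138,405 in favor — approved.
Class II: 4/5 of 2915412 = 2332329.60, rounded up to 2332330; 2,332,330 required, 2,332,555 in favor — approved.
Class III: 3/4 of 19742009 = 14806506.75, rounded up to 14806507; 14,806,507 required, 14,804,970 in favor — not approved.

Not approved — the Class III shares did not give the required vote.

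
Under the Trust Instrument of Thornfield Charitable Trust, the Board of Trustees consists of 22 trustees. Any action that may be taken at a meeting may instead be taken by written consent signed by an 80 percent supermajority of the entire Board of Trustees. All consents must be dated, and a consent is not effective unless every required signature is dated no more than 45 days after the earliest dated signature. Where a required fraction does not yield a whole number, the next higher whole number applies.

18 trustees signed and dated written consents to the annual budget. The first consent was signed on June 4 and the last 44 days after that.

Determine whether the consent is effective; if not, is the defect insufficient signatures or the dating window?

Signatures required: an 80 percent supermajority of 22 — 4/5 of 22 = 17.60, rounded up to 18, so 18 needed; 18 signed. Sufficient.
Dating window: the latest signature is 44 days after the earliest; the limit is 45 days. Within the window.

Effective — both the signature and dating-window requirements are satisfied.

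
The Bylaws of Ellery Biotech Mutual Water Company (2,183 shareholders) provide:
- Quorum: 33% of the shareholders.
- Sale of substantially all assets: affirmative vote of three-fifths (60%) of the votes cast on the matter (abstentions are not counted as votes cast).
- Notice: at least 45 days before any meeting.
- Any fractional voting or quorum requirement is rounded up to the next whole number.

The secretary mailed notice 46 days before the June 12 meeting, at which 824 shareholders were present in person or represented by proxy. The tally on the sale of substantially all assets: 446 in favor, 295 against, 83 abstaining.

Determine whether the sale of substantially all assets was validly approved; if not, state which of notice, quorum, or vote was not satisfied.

Notice: 46 days given; 45 required. Satisfied.
Quorum: 33% of 2,183 = 720.39, rounded up to 721; 824 present. Satisfied.
Vote: requires three-fifths of the votes cast (824 − 83 abstaining = 741); 3/5 of 741 = 444.60, rounded up to 445, so 445 needed; 446 in favor. Satisfied.

Valid — all requirements satisfied.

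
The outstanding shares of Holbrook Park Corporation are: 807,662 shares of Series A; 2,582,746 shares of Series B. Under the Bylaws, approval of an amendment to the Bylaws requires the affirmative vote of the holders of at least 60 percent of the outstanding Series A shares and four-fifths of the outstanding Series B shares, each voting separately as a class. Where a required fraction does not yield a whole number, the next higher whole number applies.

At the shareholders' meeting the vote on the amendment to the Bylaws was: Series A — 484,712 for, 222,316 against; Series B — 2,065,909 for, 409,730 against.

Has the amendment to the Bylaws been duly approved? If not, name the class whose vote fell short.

Not approved — the Series B shares did not give the required vote.

Series A: 3/5 of 807662 = 484597.20, rounded up to 484598; 484,598 required, 484,712 in favor — approved.
Series B: 4/5 of 2582746 = 2066196.80, rounded up to 2066197; 2,066,197 required, 2,065,909 in favor — not approved.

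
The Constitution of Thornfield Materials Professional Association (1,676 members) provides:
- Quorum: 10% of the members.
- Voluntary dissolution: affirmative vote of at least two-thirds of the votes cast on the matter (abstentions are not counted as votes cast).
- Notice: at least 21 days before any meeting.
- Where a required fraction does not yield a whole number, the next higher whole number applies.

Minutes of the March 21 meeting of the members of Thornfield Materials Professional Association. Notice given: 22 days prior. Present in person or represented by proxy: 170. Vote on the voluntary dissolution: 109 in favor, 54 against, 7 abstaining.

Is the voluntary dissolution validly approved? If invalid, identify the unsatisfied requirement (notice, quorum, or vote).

Notice: 22 days given; 21 required. Satisfied.
Quorum: 10% of 1,676 = 167.60, rounded up to 168; 170 present. Satisfied.
Vote: requires two-thirds of the votes cast (170 − 7 abstaining = 163); 2/3 of 163 = 108.67, rounded up to 109, so 109 needed; 109 in favor. Satisfied.

Valid — all requirements satisfied.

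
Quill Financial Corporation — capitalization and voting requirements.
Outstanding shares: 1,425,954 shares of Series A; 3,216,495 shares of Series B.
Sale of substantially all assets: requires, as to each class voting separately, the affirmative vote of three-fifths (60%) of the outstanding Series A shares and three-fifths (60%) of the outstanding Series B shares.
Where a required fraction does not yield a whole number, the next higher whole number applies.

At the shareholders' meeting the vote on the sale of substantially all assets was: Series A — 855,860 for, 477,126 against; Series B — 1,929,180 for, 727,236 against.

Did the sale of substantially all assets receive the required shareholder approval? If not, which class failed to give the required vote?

Series A: 3/5 of 1425954 = 855572.40, rounded up to 855573; 855,573 required, 855,860 in favor — approved.
Series B: 3/5 of 3216495 = 1929897; 1,929,897 required, 1,929,180 in favor — not approved.

Not approved — the Series B shares did not give the required vote.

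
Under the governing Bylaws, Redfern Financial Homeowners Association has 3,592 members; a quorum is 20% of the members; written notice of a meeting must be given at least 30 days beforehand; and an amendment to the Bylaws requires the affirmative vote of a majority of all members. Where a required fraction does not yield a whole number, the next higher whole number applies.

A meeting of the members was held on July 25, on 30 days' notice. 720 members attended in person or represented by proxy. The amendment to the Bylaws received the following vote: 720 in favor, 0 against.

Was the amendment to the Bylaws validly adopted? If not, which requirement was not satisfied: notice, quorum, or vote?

Invalid — vote requirement not satisfied.

Notice: 30 days given; 30 required. Satisfied.
Quorum: 20% of 3,592 = 718.40, rounded up to 719; 720 present. Satisfied.
Vote: requires a majority of all members (3,592); a majority of 3592 is 1797, so 1,797 needed; 720 in favor. Not satisfied.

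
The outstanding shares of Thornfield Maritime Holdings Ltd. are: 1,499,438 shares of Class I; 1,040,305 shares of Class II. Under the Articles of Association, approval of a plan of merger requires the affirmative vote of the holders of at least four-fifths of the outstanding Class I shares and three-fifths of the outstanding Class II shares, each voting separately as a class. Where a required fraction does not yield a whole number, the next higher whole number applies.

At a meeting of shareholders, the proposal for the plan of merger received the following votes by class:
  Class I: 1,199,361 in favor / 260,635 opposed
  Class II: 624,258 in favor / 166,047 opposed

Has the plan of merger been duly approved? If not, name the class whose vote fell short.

Not approved — the Class I shares did not give the required vote.

Class I: 4/5 of 1499438 = 1199550.40, rounded up to 1199551; 1,199,551 required, 1,199,361 in favor — not approved.
Class II: 3/5 of 1040305 = 624183; 624,183 required, 624,258 in favor — approved.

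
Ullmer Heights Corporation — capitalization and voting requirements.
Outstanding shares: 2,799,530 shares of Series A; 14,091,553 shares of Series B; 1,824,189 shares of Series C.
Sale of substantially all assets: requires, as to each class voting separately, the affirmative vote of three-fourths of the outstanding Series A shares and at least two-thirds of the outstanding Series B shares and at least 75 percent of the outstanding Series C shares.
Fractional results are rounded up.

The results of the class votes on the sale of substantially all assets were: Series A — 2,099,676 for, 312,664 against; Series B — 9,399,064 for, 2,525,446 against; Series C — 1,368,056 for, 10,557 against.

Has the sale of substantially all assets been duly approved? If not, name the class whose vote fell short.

Not approved — the Series C shares did not give the required vote.

Series A: 3/4 of 2799530 = 2099647.50, rounded up to 2099648; 2,099,648 required, 2,099,676 in favor — approved.
Series B: 2/3 of 14091553 = 9394368.67, rounded up to 9394369; 9,394,369 required, 9,399,064 in favor — approved.
Series C: 3/4 of 1824189 = 1368141.75, rounded up to 1368142; 1,368,142 required, 1,368,056 in favor — not approved.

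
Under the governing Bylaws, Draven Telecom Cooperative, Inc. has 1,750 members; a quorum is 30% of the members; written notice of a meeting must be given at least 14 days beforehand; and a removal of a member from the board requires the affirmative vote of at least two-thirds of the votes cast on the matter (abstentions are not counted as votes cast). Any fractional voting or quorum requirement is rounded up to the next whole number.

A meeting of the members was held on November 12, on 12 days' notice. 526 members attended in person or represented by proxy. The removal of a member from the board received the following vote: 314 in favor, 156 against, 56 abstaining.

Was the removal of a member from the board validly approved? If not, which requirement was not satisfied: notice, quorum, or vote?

Invalid — notice requirement not satisfied.

Notice: 12 days given; 14 required. Not satisfied.
Quorum: 30% of 1,750 = 525; 526 present. Satisfied.
Vote: requires two-thirds of the votes cast (526 − 56 abstaining = 470); 2/3 of 470 = 313.33, rounded up to 314, so 314 needed; 314 in favor. Satisfied.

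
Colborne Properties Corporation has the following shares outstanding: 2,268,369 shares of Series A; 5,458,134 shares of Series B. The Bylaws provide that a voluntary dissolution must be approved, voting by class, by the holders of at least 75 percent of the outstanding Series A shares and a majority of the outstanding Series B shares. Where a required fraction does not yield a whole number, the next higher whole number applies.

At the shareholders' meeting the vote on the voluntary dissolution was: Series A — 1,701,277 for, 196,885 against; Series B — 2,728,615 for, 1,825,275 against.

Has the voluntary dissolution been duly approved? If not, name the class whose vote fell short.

Series A: 3/4 of 2268369 = 1701276.75, rounded up to 1701277; 1,701,277 required, 1,701,277 in favor — approved.
Series B: a majority of 5458134 is 2729068; 2,729,068 required, 2,728,615 in favor — not approved.

Not approved — the Series B shares did not give the required vote.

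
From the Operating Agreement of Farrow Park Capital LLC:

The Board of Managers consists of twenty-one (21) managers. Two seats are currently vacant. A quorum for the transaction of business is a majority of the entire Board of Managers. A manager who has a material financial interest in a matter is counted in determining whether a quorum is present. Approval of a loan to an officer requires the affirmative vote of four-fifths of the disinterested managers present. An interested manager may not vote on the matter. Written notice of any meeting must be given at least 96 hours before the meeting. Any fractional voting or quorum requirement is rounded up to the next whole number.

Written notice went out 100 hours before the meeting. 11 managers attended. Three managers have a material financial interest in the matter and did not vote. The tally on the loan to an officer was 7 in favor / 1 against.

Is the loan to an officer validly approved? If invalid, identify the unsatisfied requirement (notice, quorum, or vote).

Notice: 100 hours given; 96 required (100 ≥ 96). Satisfied.
Quorum: 11 present (interested managers count toward quorum); quorum is 11. Satisfied.
Vote: the loan to an officer requires four-fifths of the disinterested managers present (11 − 3 = 8). 4/5 of 8 = 6.40, rounded up to 7, so 7 affirmative votes are needed; 7 voted in favor. Satisfied.

Valid — all requirements satisfied.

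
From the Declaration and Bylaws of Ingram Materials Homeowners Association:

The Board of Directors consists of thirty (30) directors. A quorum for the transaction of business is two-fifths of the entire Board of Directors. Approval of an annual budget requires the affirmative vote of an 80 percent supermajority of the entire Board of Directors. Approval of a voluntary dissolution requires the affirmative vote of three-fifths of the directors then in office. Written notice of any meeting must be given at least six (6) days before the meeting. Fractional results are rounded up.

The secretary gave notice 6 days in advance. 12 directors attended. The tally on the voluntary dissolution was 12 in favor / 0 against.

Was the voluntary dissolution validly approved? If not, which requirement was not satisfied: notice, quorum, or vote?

Notice: 6 days given; 6 required (6 ≥ 6). Satisfied.
Quorum: 12 present; quorum is 12. Satisfied.
Vote: the voluntary dissolution requires three-fifths of the directors then in office (30). 3/5 of 30 = 18, so 18 affirmative votes are needed; 12 voted in favor. Not satisfied.

Invalid — vote requirement not satisfied.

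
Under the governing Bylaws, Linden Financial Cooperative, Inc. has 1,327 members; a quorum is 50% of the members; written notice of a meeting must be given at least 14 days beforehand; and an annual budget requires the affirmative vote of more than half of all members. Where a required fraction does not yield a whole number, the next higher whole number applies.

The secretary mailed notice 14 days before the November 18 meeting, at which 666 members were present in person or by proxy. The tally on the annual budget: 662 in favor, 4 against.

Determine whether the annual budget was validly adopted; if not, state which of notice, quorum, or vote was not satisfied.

Notice: 14 days given; 14 required. Satisfied.
Quorum: 50% of 1,327 = 663.50, rounded up to 664; 666 present. Satisfied.
Vote: requires a majority of all members (1,327); a majority of 1327 is 664, so 664 needed; 662 in favor. Not satisfied.

Invalid — vote requirement not satisfied.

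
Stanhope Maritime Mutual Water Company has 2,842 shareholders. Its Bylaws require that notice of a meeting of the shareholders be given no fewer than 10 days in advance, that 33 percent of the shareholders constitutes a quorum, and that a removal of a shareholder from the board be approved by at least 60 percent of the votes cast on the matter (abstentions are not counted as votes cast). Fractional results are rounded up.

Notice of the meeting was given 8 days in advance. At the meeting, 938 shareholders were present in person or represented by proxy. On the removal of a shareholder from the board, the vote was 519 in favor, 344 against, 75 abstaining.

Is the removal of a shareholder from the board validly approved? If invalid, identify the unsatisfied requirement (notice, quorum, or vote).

Invalid — notice requirement not satisfied.

Notice: 8 days given; 10 required. Not satisfied.
Quorum: 33% of 2,842 = 937.86, rounded up to 938; 938 present. Satisfied.
Vote: requires three-fifths of the votes cast (938 − 75 abstaining = 863); 3/5 of 863 = 517.80, rounded up to 518, so 518 needed; 519 in favor. Satisfied.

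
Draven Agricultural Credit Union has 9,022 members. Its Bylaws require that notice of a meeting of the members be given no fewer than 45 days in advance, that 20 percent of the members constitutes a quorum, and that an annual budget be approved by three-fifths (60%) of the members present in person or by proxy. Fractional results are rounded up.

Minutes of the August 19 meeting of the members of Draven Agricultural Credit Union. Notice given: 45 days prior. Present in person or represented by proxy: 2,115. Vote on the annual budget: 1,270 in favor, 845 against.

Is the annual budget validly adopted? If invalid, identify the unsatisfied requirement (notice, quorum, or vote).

Notice: 45 days given; 45 required. Satisfied.
Quorum: 20% of 9,022 = 1,804.40, rounded up to 1,805; 2,115 present. Satisfied.
Vote: requires three-fifths of those present (2,115); 3/5 of 2115 = 1269, so 1,269 needed; 1,270 in favor. Satisfied.

Valid — all requirements satisfied.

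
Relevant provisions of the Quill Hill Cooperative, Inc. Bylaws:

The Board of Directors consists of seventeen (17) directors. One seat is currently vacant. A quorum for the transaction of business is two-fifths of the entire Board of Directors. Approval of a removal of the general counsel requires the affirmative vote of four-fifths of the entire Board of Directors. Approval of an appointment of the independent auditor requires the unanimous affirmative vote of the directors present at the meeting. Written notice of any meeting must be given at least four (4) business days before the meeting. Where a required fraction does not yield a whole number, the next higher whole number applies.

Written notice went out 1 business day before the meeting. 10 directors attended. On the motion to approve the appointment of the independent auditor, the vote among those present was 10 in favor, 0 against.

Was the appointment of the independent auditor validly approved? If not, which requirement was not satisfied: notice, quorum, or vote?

Invalid — notice requirement not satisfied.

Notice: 1 business day given; 4 required (1 < 4). Not satisfied.
Quorum: 10 present; quorum is 7. Satisfied.
Vote: the appointment of the independent auditor requires the unanimous vote of the directors present (10). Unanimous means all 10, so 10 affirmative votes are needed; 10 voted in favor. Satisfied.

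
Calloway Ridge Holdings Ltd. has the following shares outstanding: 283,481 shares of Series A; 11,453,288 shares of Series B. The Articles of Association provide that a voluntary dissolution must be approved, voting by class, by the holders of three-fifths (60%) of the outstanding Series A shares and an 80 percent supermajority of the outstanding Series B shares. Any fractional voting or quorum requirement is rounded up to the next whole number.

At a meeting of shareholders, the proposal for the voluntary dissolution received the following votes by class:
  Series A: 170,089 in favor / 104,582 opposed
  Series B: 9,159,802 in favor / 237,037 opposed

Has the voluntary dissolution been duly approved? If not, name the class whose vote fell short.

Series A: 3/5 of 283481 = 170088.60, rounded up to 170089; 170,089 required, 170,089 in favor — approved.
Series B: 4/5 of 11453288 = 9162630.40, rounded up to 9162631; 9,162,631 required, 9,159,802 in favor — not approved.

Not approved — the Series B shares did not give the required vote.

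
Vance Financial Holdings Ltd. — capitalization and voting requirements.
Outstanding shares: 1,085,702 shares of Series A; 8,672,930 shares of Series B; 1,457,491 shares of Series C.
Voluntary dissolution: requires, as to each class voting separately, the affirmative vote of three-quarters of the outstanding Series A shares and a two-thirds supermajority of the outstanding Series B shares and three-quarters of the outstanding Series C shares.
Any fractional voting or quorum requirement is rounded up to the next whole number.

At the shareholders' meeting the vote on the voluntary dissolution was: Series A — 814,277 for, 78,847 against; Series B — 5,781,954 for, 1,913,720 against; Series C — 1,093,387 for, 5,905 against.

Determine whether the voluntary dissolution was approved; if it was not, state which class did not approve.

Approved — every class gave the required vote.

Series A: 3/4 of 1085702 = 814276.50, rounded up to 814277; 814,277 required, 814,277 in favor — approved.
Series B: 2/3 of 8672930 = 5781953.33, rounded up to 5781954; 5,781,954 required, 5,781,954 in favor — approved.
Series C: 3/4 of 1457491 = 1093118.25, rounded up to 1093119; 1,093,119 required, 1,093,387 in favor — approved.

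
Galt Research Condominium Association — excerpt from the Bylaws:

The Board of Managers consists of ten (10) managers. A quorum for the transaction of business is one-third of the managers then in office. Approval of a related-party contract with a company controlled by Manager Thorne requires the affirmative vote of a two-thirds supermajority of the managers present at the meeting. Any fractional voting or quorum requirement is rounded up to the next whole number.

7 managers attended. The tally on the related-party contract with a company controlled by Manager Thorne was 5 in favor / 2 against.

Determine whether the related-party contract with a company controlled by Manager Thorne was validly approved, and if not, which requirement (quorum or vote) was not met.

Valid — all requirements satisfied.

Quorum: 7 present; quorum is 4. Satisfied.
Vote: the related-party contract with a company controlled by Manager Thorne requires two-thirds of the managers present (7). 2/3 of 7 = 4.67, rounded up to 5, so 5 affirmative votes are needed; 5 voted in favor. Satisfied.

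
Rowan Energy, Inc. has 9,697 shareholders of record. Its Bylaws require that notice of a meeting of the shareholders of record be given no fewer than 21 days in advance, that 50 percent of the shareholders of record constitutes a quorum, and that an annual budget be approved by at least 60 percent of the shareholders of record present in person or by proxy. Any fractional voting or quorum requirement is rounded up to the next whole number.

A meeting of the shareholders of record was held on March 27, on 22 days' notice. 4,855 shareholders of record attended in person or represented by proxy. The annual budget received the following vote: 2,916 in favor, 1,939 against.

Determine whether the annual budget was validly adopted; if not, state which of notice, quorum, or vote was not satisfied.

Valid — all requirements satisfied.

Notice: 22 days given; 21 required. Satisfied.
Quorum: 50% of 9,697 = 4,848.50, rounded up to 4,849; 4,855 present. Satisfied.
Vote: requires three-fifths of those present (4,855); 3/5 of 4855 = 2913, so 2,913 needed; 2,916 in favor. Satisfied.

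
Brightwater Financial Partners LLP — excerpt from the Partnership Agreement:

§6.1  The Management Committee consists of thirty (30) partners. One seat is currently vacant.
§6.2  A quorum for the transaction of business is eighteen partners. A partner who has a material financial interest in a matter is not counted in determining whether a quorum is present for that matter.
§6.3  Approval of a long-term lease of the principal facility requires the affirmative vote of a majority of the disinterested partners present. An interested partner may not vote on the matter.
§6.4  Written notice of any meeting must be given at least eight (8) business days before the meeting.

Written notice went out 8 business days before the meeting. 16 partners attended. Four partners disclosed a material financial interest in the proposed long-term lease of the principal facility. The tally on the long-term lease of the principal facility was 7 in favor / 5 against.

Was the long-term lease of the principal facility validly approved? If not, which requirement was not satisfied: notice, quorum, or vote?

Invalid — quorum requirement not satisfied.

Notice: 8 business days given; 8 required (8 ≥ 8). Satisfied.
Quorum: 16 present, but the 4 interested partners do not count, leaving 12. Quorum is 18. Not satisfied.
Vote: the long-term lease of the principal facility requires a majority of the disinterested partners present (16 − 4 = 12). A majority of 12 is 7, so 7 affirmative votes are needed; 7 voted in favor. Satisfied. (Moot — without a quorum no business can be validly transacted.)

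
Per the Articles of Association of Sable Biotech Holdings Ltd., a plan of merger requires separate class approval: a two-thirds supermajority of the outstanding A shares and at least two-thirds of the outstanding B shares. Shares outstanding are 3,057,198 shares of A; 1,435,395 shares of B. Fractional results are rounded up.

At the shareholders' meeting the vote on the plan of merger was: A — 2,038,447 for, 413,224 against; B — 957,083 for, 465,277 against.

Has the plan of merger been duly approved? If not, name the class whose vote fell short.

A: 2/3 of 3057198 = 2038132; 2,038,132 required, 2,038,447 in favor — approved.
B: 2/3 of 1435395 = 956930; 956,930 required, 957,083 in favor — approved.

Approved — every class gave the required vote.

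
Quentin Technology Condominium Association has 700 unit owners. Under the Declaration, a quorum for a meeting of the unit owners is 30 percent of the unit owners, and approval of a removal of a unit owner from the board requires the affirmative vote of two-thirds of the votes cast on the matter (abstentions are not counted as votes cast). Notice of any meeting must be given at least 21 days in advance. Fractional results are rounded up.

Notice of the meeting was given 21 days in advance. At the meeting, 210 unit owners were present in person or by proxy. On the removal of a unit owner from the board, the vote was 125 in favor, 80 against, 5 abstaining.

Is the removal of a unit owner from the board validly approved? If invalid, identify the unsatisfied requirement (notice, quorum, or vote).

Notice: 21 days given; 21 required. Satisfied.
Quorum: 30% of 700 = 210; 210 present. Satisfied.
Vote: requires two-thirds of the votes cast (210 − 5 abstaining = 205); 2/3 of 205 = 136.67, rounded up to 137, so 137 needed; 125 in favor. Not satisfied.

Invalid — vote requirement not satisfied.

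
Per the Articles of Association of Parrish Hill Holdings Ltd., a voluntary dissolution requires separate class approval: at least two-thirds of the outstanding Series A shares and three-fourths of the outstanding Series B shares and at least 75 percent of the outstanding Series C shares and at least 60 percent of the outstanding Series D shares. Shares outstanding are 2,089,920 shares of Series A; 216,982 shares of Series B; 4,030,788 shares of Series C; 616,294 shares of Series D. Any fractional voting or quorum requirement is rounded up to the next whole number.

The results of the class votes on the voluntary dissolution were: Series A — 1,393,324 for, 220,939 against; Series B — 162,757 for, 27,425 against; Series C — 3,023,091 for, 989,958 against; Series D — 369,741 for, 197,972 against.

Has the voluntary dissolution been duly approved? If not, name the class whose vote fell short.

Not approved — the Series D shares did not give the required vote.

Series A: 2/3 of 2089920 = 1393280; 1,393,280 required, 1,393,324 in favor — approved.
Series B: 3/4 of 216982 = 162736.50, rounded up to 162737; 162,737 required, 162,757 in favor — approved.
Series C: 3/4 of 4030788 = 3023091; 3,023,091 required, 3,023,091 in favor — approved.
Series D: 3/5 of 616294 = 369776.40, rounded up to 369777; 369,777 required, 369,741 in favor — not approved.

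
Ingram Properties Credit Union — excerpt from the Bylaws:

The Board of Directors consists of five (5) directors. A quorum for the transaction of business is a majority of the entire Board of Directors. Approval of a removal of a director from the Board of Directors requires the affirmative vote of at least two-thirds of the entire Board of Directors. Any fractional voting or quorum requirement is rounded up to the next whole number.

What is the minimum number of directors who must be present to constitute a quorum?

3

A majority of 5 is 3.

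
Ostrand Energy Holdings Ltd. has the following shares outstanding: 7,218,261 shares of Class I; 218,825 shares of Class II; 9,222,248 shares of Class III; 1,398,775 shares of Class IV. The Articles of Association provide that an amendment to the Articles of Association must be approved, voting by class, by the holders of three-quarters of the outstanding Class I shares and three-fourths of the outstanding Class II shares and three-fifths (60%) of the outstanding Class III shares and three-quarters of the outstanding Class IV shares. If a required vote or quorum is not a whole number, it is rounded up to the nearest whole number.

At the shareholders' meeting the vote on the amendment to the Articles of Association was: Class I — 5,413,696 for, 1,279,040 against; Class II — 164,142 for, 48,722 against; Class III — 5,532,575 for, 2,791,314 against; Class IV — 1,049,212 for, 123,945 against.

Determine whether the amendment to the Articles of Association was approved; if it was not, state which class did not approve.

Not approved — the Class III shares did not give the required vote.

Class I: 3/4 of 7218261 = 5413695.75, rounded up to 5413696; 5,413,696 required, 5,413,696 in favor — approved.
Class II: 3/4 of 218825 = 164118.75, rounded up to 164119; 164,119 required, 164,142 in favor — approved.
Class III: 3/5 of 9222248 = 5533348.80, rounded up to 5533349; 5,533,349 required, 5,532,575 in favor — not approved.
Class IV: 3/4 of 1398775 = 1049081.25, rounded up to 1049082; 1,049,082 required, 1,049,212 in favor — approved.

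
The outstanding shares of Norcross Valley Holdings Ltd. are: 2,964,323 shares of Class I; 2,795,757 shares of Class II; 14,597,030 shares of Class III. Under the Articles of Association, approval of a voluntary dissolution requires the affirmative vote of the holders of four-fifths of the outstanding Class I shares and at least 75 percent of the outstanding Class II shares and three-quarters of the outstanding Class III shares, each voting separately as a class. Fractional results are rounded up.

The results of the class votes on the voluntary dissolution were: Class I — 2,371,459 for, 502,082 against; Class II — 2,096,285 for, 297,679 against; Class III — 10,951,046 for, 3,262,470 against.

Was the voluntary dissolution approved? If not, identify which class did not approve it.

Class I: 4/5 of 2964323 = 2371458.40, rounded up to 2371459; 2,371,459 required, 2,371,459 in favor — approved.
Class II: 3/4 of 2795757 = 2096817.75, rounded up to 2096818; 2,096,818 required, 2,096,285 in favor — not approved.
Class III: 3/4 of 14597030 = 10947772.50, rounded up to 10947773; 10,947,773 required, 10,951,046 in favor — approved.

Not approved — the Class II shares did not give the required vote.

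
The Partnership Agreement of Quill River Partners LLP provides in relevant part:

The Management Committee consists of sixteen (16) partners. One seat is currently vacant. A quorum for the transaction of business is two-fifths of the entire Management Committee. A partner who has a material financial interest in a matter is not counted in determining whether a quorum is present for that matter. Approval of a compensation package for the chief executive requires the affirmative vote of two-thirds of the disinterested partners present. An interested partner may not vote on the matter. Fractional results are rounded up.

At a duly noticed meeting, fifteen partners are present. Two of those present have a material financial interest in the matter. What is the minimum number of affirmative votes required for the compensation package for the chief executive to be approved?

9

The compensation package for the chief executive requires two-thirds of the disinterested partners present (15 − 2 = 13).
2/3 of 13 = 8.67, rounded up to 9.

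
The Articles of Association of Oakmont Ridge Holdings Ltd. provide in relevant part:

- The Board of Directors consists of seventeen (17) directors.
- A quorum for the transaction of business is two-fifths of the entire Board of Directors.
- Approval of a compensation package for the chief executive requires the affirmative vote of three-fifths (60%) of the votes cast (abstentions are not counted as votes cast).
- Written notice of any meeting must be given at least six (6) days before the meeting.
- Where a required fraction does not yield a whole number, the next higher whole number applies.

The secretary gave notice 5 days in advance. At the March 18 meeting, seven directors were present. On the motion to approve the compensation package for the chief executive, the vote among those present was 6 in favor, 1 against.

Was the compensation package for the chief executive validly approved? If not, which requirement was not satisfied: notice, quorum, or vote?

Invalid — notice requirement not satisfied.

Notice: 5 days given; 6 required (5 < 6). Not satisfied.
Quorum: 7 present; quorum is 7. Satisfied.
Vote: the compensation package for the chief executive requires three-fifths of the votes cast (7). 3/5 of 7 = 4.20, rounded up to 5, so 5 affirmative votes are needed; 6 voted in favor. Satisfied.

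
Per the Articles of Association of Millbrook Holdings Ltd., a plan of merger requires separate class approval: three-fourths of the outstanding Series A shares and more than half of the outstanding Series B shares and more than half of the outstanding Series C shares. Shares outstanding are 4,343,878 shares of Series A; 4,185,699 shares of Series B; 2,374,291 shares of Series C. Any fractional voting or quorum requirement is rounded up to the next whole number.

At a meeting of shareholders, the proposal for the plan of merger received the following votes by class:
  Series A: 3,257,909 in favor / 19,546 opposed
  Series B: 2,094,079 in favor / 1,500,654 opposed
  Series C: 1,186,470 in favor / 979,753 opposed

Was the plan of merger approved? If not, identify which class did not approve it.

Series A: 3/4 of 4343878 = 3257908.50, rounded up to 3257909; 3,257,909 required, 3,257,909 in favor — approved.
Series B: a majority of 4185699 is 2092850; 2,092,850 required, 2,094,079 in favor — approved.
Series C: a majority of 2374291 is 1187146; 1,187,146 required, 1,186,470 in favor — not approved.

Not approved — the Series C shares did not give the required vote.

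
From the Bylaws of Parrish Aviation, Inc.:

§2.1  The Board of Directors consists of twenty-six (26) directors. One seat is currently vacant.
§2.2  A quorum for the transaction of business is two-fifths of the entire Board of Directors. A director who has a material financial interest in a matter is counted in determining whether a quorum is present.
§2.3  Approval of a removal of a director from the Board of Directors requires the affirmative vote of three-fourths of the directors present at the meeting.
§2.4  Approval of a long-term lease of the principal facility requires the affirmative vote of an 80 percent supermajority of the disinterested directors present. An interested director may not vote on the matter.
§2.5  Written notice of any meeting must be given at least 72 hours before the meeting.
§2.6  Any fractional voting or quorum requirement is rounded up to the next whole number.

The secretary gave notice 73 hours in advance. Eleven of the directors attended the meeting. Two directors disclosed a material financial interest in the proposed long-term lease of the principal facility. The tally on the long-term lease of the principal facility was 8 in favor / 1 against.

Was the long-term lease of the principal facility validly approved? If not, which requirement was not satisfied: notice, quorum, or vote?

Valid — all requirements satisfied.

Notice: 73 hours given; 72 required (73 ≥ 72). Satisfied.
Quorum: 11 present (interested directors count toward quorum); quorum is 11. Satisfied.
Vote: the long-term lease of the principal facility requires four-fifths of the disinterested directors present (11 − 2 = 9). 4/5 of 9 = 7.20, rounded up to 8, so 8 affirmative votes are needed; 8 voted in favor. Satisfied.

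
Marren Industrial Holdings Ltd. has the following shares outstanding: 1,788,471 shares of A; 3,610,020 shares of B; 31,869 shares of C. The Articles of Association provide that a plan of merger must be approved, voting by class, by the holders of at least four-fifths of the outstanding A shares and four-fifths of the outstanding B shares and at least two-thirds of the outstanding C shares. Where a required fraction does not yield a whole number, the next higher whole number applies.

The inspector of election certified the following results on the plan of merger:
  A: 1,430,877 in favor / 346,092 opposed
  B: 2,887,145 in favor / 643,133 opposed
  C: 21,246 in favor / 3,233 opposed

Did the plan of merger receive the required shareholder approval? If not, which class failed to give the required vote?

A: 4/5 of 1788471 = 1430776.80, rounded up to 1430777; 1,430,777 required, 1,430,877 in favor — approved.
B: 4/5 of 3610020 = 2888016; 2,888,016 required, 2,887,145 in favor — not approved.
C: 2/3 of 31869 = 21246; 21,246 required, 21,246 in favor — approved.

Not approved — the B shares did not give the required vote.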